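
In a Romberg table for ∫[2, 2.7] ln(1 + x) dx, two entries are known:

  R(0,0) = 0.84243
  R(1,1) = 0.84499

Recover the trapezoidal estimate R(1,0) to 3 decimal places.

From R(1,1) = (4·R(1,0) − R(0,0))/3, solve for R(1,0):
4·R(1,0) = 3·0.84499 + 0.84243 = 3.37740
R(1,0) = 0.84435

0.844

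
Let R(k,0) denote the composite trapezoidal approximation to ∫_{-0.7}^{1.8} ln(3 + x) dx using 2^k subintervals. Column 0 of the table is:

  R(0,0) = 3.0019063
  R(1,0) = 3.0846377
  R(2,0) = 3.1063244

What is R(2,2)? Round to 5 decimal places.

3.11364

Richardson extrapolation on the trapezoidal column (denominator 4−1=3):
R(1,1) = (4·3.0846377 − 3.0019063) / 3 = 3.1122148
R(2,1) = (4·3.1063244 − 3.0846377) / 3 = 3.1135533
R(2,2) = (16·3.1135533 − 3.1122148) / 15 = 3.1136425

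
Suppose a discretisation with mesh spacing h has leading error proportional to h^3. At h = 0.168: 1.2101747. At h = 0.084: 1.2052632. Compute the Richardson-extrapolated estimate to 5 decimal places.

The leading error scales as h^3; refining by a factor of 2 reduces it by 2^3 = 8.
Extrapolated value = (8·A(h/2) − A(h)) / (8 − 1)
= (8·1.2052632 − 1.2101747) / 7
= 8.4319309 / 7 = 1.2045616

1.20456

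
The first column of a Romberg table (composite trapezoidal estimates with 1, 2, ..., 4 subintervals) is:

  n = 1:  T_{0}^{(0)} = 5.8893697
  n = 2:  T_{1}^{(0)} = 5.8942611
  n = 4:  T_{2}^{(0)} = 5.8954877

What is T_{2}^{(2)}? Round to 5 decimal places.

5.89590

T_{1}^{(1)} = (4·5.8942611 − 5.8893697) / 3 = 5.8958916
T_{2}^{(1)} = 5.8954877 + (5.8954877 − 5.8942611)/3 = 5.8958966
T_{2}^{(2)} = (16·5.8958966 − 5.8958916) / 15 = 5.8958969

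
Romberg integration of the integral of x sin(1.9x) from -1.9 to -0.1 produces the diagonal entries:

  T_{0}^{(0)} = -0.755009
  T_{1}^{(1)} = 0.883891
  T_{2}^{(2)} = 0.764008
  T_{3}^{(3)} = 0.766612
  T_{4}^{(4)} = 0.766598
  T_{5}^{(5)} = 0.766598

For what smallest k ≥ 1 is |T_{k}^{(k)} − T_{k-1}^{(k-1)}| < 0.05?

k = 3

|T_{1}^{(1)} − T_{0}^{(0)}| = 1.638900 ≥ 0.05
|T_{2}^{(2)} − T_{1}^{(1)}| = 0.119883 ≥ 0.05
|T_{3}^{(3)} − T_{2}^{(2)}| = 0.002604 < 0.05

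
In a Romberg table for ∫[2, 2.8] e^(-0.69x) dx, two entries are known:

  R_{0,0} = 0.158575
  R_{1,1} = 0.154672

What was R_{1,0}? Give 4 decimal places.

0.1556

From R_{1,1} = (4·R_{1,0} − R_{0,0})/3, solve for R_{1,0}:
4·R_{1,0} = 3·0.154672 + 0.158575 = 0.622591
R_{1,0} = 0.155648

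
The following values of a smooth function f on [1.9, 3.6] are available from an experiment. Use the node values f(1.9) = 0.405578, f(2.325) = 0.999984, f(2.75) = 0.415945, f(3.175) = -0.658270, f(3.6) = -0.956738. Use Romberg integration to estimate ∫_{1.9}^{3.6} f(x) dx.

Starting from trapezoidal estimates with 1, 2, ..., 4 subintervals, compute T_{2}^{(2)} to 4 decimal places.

T_{0}^{(0)} (trapezoid, 1 panel, h=1.7000): -0.468486
T_{1}^{(0)} (trapezoid, 2 panels, h=0.8500): 0.119310
T_{2}^{(0)} (trapezoid, 4 panels, h=0.4250): 0.204884
T_{1}^{(1)} = 0.119310 + (0.119310 − (-0.468486))/3 = 0.315242
T_{2}^{(1)} = 0.204884 + (0.204884 − 0.119310)/3 = 0.233409
T_{2}^{(2)} = 0.233409 + (0.233409 − 0.315242)/15 = 0.227953

0.2280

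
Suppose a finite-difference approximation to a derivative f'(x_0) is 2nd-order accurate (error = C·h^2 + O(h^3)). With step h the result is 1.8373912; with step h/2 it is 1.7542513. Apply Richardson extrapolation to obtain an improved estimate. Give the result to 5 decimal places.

The leading error scales as h^2; refining by a factor of 2 reduces it by 2^2 = 4.
Extrapolated value = (4·A(h/2) − A(h)) / (4 − 1)
= (4·1.7542513 − 1.8373912) / 3
= 5.1796140 / 3 = 1.7265380

1.72654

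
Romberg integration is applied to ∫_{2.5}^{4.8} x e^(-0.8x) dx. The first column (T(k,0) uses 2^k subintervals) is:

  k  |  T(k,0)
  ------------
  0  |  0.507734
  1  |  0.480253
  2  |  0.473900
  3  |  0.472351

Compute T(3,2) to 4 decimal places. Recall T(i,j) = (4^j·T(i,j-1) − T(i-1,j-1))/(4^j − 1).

T(2,1) = 0.473900 + (0.473900 − 0.480253)/3 = 0.471782
T(3,1) = 0.472351 + (0.472351 − 0.473900)/3 = 0.471835
T(3,2) = 0.471835 + (0.471835 − 0.471782)/15 = 0.471839
(Column j=1 coincides with Simpson's rule on the same nodes.)

0.4718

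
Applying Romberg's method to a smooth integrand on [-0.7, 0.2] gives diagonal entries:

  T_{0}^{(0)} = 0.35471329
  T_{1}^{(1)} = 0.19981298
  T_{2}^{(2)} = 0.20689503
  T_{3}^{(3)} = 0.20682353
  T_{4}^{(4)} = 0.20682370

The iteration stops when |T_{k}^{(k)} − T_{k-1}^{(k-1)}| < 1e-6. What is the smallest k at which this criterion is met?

|T_{1}^{(1)} − T_{0}^{(0)}| = 0.15490031 ≥ 1e-6
|T_{2}^{(2)} − T_{1}^{(1)}| = 0.00708205 ≥ 1e-6
|T_{3}^{(3)} − T_{2}^{(2)}| = 0.00007150 ≥ 1e-6
|T_{4}^{(4)} − T_{3}^{(3)}| = 0.00000017 < 1e-6

k = 4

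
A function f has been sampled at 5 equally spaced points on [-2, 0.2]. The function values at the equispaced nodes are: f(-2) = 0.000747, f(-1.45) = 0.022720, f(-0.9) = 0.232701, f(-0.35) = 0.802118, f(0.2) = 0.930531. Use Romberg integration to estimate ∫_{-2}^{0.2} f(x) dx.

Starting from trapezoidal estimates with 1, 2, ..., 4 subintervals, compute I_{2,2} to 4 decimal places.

I_{0,0} (trapezoid, 1 panel, h=2.2000): 1.024406
I_{1,0} (trapezoid, 2 panels, h=1.1000): 0.768174
I_{2,0} (trapezoid, 4 panels, h=0.5500): 0.837748
I_{1,1} = 0.768174 + (0.768174 − 1.024406)/3 = 0.682763
I_{2,1} = 0.837748 + (0.837748 − 0.768174)/3 = 0.860939
I_{2,2} = 0.860939 + (0.860939 − 0.682763)/15 = 0.872817

0.8728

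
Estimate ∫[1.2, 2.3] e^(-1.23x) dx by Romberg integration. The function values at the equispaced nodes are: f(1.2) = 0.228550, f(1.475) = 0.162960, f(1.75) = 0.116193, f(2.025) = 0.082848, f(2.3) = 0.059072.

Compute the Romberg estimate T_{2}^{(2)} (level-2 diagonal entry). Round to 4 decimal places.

T_{0}^{(0)} (trapezoid, 1 panel, h=1.1000): 0.158192
T_{1}^{(0)} (trapezoid, 2 panels, h=0.5500): 0.143002
T_{2}^{(0)} (trapezoid, 4 panels, h=0.2750): 0.139098
T_{1}^{(1)} = 0.143002 + (0.143002 − 0.158192)/3 = 0.137939
T_{2}^{(1)} = 0.139098 + (0.139098 − 0.143002)/3 = 0.137797
T_{2}^{(2)} = 0.137797 + (0.137797 − 0.137939)/15 = 0.137788

0.1378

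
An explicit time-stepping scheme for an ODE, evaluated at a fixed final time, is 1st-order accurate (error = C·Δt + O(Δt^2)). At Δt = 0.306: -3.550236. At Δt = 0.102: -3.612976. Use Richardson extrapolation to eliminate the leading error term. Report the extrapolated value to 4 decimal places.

-3.6443

Extrapolated value = (3·A(Δt/3) − A(Δt)) / (3 − 1)
= (3·(-3.612976) − (-3.550236)) / 2
= -7.288692 / 2 = -3.644346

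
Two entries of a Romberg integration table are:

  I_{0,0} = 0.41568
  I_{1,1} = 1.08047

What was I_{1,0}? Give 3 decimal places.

From I_{1,1} = (4·I_{1,0} − I_{0,0})/3, solve for I_{1,0}:
4·I_{1,0} = 3·1.08047 + 0.41568 = 3.65709
I_{1,0} = 0.91427

0.914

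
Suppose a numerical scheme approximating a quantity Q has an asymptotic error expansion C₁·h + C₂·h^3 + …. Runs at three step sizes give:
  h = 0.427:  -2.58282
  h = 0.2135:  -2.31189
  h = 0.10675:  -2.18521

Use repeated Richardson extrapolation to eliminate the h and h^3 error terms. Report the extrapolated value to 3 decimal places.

-2.061

First eliminate the h term (factor 2^1 = 2):
  B₁ = (2·(-2.31189) − (-2.58282))/1 = -2.04096
  B₂ = (2·(-2.18521) − (-2.31189))/1 = -2.05853
Then eliminate the h^3 term (factor 2^3 = 8):
  (8·(-2.05853) − (-2.04096))/7 = -2.06104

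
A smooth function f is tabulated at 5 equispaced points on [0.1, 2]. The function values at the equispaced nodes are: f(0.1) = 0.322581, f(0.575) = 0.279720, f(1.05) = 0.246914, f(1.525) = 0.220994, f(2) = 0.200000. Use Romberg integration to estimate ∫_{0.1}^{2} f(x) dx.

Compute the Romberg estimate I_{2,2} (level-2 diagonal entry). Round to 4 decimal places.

I_{0,0} (trapezoid, 1 panel, h=1.9000): 0.496452
I_{1,0} (trapezoid, 2 panels, h=0.9500): 0.482794
I_{2,0} (trapezoid, 4 panels, h=0.4750): 0.479236
I_{1,1} = 0.482794 + (0.482794 − 0.496452)/3 = 0.478241
I_{2,1} = 0.479236 + (0.479236 − 0.482794)/3 = 0.478050
I_{2,2} = 0.478050 + (0.478050 − 0.478241)/15 = 0.478037

0.4780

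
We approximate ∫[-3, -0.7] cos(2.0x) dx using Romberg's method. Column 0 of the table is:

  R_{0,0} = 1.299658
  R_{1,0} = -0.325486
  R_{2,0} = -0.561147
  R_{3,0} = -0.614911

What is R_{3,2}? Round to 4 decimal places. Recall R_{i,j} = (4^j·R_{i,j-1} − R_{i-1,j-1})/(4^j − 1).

-0.6324

R_{2,1} = -0.561147 + (-0.561147 − (-0.325486))/3 = -0.639701
R_{3,1} = -0.614911 + (-0.614911 − (-0.561147))/3 = -0.632832
R_{3,2} = (16·(-0.632832) − (-0.639701)) / 15 = -0.632374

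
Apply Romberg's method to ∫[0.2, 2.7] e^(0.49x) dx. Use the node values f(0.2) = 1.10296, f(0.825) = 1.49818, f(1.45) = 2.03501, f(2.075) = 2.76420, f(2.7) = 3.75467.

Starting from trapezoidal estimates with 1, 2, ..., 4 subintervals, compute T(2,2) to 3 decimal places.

T(0,0) (trapezoid, 1 panel, h=2.5000): 6.07204
T(1,0) (trapezoid, 2 panels, h=1.2500): 5.57978
T(2,0) (trapezoid, 4 panels, h=0.6250): 5.45388
T(1,1) = 5.57978 + (5.57978 − 6.07204)/3 = 5.41569
T(2,1) = 5.45388 + (5.45388 − 5.57978)/3 = 5.41191
T(2,2) = 5.41191 + (5.41191 − 5.41569)/15 = 5.41166

5.412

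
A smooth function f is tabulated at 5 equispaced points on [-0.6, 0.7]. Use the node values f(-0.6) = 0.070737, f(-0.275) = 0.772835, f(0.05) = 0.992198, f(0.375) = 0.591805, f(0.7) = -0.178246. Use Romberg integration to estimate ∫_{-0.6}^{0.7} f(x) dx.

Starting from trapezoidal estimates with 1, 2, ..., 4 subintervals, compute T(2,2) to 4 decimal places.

0.7919

T(0,0) (trapezoid, 1 panel, h=1.3000): -0.069881
T(1,0) (trapezoid, 2 panels, h=0.6500): 0.609988
T(2,0) (trapezoid, 4 panels, h=0.3250): 0.748502
T(1,1) = 0.609988 + (0.609988 − (-0.069881))/3 = 0.836611
T(2,1) = 0.748502 + (0.748502 − 0.609988)/3 = 0.794673
T(2,2) = 0.794673 + (0.794673 − 0.836611)/15 = 0.791877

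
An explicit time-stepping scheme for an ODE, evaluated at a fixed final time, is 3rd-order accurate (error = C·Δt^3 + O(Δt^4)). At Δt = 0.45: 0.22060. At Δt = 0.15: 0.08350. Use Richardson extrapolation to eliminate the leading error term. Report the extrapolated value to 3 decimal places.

0.078

The leading error scales as Δt^3; refining by a factor of 3 reduces it by 3^3 = 27.
Extrapolated value = (27·A(Δt/3) − A(Δt)) / (27 − 1)
= (27·0.08350 − 0.22060) / 26
= 2.03390 / 26 = 0.07823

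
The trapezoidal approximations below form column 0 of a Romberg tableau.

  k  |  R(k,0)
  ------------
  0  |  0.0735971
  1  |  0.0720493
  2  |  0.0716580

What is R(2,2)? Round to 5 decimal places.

0.07153

R(1,1) = (4·0.0720493 − 0.0735971) / 3 = 0.0715334
R(2,1) = 0.0716580 + (0.0716580 − 0.0720493)/3 = 0.0715276
R(2,2) = 0.0715276 + (0.0715276 − 0.0715334)/15 = 0.0715272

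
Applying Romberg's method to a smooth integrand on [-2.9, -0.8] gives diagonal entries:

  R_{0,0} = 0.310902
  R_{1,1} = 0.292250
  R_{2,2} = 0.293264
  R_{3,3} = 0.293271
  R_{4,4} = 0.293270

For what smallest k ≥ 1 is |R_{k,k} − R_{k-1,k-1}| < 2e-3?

|R_{1,1} − R_{0,0}| = 0.018652 ≥ 2e-3
|R_{2,2} − R_{1,1}| = 0.001014 < 2e-3

k = 2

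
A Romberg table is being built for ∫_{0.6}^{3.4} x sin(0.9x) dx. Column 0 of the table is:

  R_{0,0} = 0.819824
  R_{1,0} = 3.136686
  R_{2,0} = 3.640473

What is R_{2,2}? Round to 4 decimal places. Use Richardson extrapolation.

Richardson extrapolation on the trapezoidal column (denominator 4−1=3):
R_{1,1} = 3.136686 + (3.136686 − 0.819824)/3 = 3.908973
R_{2,1} = 3.640473 + (3.640473 − 3.136686)/3 = 3.808402
R_{2,2} = (16·3.808402 − 3.908973) / 15 = 3.801697

3.8017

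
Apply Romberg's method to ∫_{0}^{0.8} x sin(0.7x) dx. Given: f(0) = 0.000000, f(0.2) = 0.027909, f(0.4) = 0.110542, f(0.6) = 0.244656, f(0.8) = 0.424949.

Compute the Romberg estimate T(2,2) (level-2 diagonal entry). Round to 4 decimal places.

0.1158

T(0,0) (trapezoid, 1 panel, h=0.8000): 0.169980
T(1,0) (trapezoid, 2 panels, h=0.4000): 0.129207
T(2,0) (trapezoid, 4 panels, h=0.2000): 0.119116
T(1,1) = 0.129207 + (0.129207 − 0.169980)/3 = 0.115616
T(2,1) = 0.119116 + (0.119116 − 0.129207)/3 = 0.115752
T(2,2) = 0.115752 + (0.115752 − 0.115616)/15 = 0.115761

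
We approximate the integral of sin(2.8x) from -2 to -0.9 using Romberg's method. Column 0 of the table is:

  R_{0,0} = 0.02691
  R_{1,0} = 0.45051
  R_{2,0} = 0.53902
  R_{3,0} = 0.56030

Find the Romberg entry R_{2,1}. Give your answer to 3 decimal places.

0.569

Richardson extrapolation on the trapezoidal column (denominator 4−1=3):
R_{2,1} = (4·0.53902 − 0.45051) / 3 = 0.56852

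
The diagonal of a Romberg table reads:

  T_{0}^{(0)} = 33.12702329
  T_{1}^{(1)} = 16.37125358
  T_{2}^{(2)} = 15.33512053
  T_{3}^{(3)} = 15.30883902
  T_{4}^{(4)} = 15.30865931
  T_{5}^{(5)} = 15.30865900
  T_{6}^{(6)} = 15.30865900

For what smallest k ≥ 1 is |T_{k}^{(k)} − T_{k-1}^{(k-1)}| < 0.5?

k = 3

|T_{1}^{(1)} − T_{0}^{(0)}| = 16.75576971 ≥ 0.5
|T_{2}^{(2)} − T_{1}^{(1)}| = 1.03613305 ≥ 0.5
|T_{3}^{(3)} − T_{2}^{(2)}| = 0.02628151 < 0.5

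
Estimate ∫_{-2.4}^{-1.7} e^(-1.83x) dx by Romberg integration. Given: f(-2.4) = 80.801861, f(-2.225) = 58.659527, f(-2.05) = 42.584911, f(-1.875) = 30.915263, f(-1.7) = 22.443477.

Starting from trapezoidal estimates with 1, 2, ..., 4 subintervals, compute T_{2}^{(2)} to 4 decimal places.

31.8899

T_{0}^{(0)} (trapezoid, 1 panel, h=0.7000): 36.135868
T_{1}^{(0)} (trapezoid, 2 panels, h=0.3500): 32.972653
T_{2}^{(0)} (trapezoid, 4 panels, h=0.1750): 32.161915
T_{1}^{(1)} = 32.972653 + (32.972653 − 36.135868)/3 = 31.918248
T_{2}^{(1)} = 32.161915 + (32.161915 − 32.972653)/3 = 31.891669
T_{2}^{(2)} = 31.891669 + (31.891669 − 31.918248)/15 = 31.889897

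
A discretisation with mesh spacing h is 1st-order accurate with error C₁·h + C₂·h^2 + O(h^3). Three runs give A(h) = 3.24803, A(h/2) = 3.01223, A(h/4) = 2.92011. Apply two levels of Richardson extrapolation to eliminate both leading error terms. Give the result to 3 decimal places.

2.845

First eliminate the h term (factor 2^1 = 2):
  B₁ = (2·3.01223 − 3.24803)/1 = 2.77643
  B₂ = (2·2.92011 − 3.01223)/1 = 2.82799
Then eliminate the h^2 term (factor 2^2 = 4):
  (4·2.82799 − 2.77643)/3 = 2.84518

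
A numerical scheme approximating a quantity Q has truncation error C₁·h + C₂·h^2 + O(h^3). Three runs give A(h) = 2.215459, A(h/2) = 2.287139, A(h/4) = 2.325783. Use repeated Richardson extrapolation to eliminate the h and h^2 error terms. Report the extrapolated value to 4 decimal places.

First eliminate the h term (factor 2^1 = 2):
  B₁ = (2·2.287139 − 2.215459)/1 = 2.358819
  B₂ = (2·2.325783 − 2.287139)/1 = 2.364427
Then eliminate the h^2 term (factor 2^2 = 4):
  (4·2.364427 − 2.358819)/3 = 2.366296

2.3663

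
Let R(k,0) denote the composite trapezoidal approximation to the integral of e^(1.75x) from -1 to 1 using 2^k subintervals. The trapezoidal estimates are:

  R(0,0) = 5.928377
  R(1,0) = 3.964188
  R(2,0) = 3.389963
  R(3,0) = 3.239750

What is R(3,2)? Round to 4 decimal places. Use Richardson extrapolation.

R(2,1) = 3.389963 + (3.389963 − 3.964188)/3 = 3.198555
R(3,1) = 3.239750 + (3.239750 − 3.389963)/3 = 3.189679
R(3,2) = (16·3.189679 − 3.198555) / 15 = 3.189087
(Column j=1 coincides with Simpson's rule on the same nodes.)

3.1891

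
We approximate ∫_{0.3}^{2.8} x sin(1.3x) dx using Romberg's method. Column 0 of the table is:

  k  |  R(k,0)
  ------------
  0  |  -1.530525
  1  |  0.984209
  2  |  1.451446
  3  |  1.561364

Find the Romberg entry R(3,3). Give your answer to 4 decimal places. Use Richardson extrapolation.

1.5975

Richardson extrapolation on the trapezoidal column (denominator 4−1=3):
R(1,1) = (4·0.984209 − (-1.530525)) / 3 = 1.822454
R(2,1) = 1.451446 + (1.451446 − 0.984209)/3 = 1.607192
R(3,1) = 1.561364 + (1.561364 − 1.451446)/3 = 1.598003
R(2,2) = 1.607192 + (1.607192 − 1.822454)/15 = 1.592841
R(3,2) = (16·1.598003 − 1.607192) / 15 = 1.597390
R(3,3) = 1.597390 + (1.597390 − 1.592841)/63 = 1.597462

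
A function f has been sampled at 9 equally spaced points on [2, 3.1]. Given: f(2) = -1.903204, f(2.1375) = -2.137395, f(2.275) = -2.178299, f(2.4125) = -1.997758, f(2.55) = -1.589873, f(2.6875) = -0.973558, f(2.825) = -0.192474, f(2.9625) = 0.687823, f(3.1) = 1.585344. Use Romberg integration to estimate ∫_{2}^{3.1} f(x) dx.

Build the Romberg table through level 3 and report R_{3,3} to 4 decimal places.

R_{0,0} (trapezoid, 1 panel, h=1.1000): -0.174823
R_{1,0} (trapezoid, 2 panels, h=0.5500): -0.961842
R_{2,0} (trapezoid, 4 panels, h=0.2750): -1.132883
R_{3,0} (trapezoid, 8 panels, h=0.1375): -1.174314
R_{1,1} = -0.961842 + (-0.961842 − (-0.174823))/3 = -1.224182
R_{2,1} = -1.132883 + (-1.132883 − (-0.961842))/3 = -1.189897
R_{3,1} = -1.174314 + (-1.174314 − (-1.132883))/3 = -1.188124
R_{2,2} = -1.189897 + (-1.189897 − (-1.224182))/15 = -1.187611
R_{3,2} = -1.188124 + (-1.188124 − (-1.189897))/15 = -1.188006
R_{3,3} = -1.188006 + (-1.188006 − (-1.187611))/63 = -1.188012

-1.1880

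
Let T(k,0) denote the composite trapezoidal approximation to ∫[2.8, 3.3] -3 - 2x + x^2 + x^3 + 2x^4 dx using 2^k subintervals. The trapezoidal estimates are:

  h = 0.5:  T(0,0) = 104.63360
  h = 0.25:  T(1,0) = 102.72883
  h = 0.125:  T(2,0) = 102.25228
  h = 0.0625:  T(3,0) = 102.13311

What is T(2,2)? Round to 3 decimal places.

Richardson extrapolation on the trapezoidal column (denominator 4−1=3):
T(1,1) = 102.72883 + (102.72883 − 104.63360)/3 = 102.09391
T(2,1) = (4·102.25228 − 102.72883) / 3 = 102.09343
T(2,2) = (16·102.09343 − 102.09391) / 15 = 102.09340

102.093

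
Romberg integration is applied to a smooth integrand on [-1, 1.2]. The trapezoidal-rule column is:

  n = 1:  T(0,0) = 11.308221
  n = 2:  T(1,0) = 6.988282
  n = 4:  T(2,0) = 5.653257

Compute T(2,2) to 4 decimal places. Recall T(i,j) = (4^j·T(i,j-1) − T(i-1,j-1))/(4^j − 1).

T(1,1) = 6.988282 + (6.988282 − 11.308221)/3 = 5.548302
T(2,1) = 5.653257 + (5.653257 − 6.988282)/3 = 5.208249
T(2,2) = (16·5.208249 − 5.548302) / 15 = 5.185579
(Column j=1 coincides with Simpson's rule on the same nodes.)

5.1856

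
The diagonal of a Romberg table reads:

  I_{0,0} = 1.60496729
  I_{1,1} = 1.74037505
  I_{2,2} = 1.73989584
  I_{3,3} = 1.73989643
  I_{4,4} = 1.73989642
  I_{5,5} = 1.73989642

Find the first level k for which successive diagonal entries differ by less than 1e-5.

k = 3

|I_{1,1} − I_{0,0}| = 0.13540776 ≥ 1e-5
|I_{2,2} − I_{1,1}| = 0.00047921 ≥ 1e-5
|I_{3,3} − I_{2,2}| = 0.00000059 < 1e-5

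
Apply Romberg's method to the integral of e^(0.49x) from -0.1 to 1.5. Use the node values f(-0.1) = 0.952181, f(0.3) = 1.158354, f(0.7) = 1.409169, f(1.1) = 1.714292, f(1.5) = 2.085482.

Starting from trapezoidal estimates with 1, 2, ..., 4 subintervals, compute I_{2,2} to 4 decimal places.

I_{0,0} (trapezoid, 1 panel, h=1.6000): 2.430130
I_{1,0} (trapezoid, 2 panels, h=0.8000): 2.342400
I_{2,0} (trapezoid, 4 panels, h=0.4000): 2.320259
I_{1,1} = 2.342400 + (2.342400 − 2.430130)/3 = 2.313157
I_{2,1} = 2.320259 + (2.320259 − 2.342400)/3 = 2.312879
I_{2,2} = 2.312879 + (2.312879 − 2.313157)/15 = 2.312860

2.3129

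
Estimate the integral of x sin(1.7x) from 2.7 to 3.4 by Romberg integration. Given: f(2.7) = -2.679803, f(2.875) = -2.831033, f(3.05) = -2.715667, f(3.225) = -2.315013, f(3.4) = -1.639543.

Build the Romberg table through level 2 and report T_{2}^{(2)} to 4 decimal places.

T_{0}^{(0)} (trapezoid, 1 panel, h=0.7000): -1.511771
T_{1}^{(0)} (trapezoid, 2 panels, h=0.3500): -1.706369
T_{2}^{(0)} (trapezoid, 4 panels, h=0.1750): -1.753743
T_{1}^{(1)} = -1.706369 + (-1.706369 − (-1.511771))/3 = -1.771235
T_{2}^{(1)} = -1.753743 + (-1.753743 − (-1.706369))/3 = -1.769534
T_{2}^{(2)} = -1.769534 + (-1.769534 − (-1.771235))/15 = -1.769421

-1.7694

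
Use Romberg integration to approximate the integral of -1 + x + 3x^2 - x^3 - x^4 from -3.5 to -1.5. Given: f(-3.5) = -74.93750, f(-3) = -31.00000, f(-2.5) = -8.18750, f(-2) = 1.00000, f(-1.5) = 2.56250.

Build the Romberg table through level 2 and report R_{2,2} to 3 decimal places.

R_{0,0} (trapezoid, 1 panel, h=2.0000): -72.37500
R_{1,0} (trapezoid, 2 panels, h=1.0000): -44.37500
R_{2,0} (trapezoid, 4 panels, h=0.5000): -37.18750
R_{1,1} = -44.37500 + (-44.37500 − (-72.37500))/3 = -35.04167
R_{2,1} = -37.18750 + (-37.18750 − (-44.37500))/3 = -34.79167
R_{2,2} = -34.79167 + (-34.79167 − (-35.04167))/15 = -34.77500

-34.775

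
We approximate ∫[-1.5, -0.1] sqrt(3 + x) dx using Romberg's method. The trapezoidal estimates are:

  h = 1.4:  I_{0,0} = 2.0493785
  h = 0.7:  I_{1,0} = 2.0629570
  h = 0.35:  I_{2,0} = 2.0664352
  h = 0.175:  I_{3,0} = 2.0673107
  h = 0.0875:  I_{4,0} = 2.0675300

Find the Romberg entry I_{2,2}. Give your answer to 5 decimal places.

2.06760

I_{1,1} = 2.0629570 + (2.0629570 − 2.0493785)/3 = 2.0674832
I_{2,1} = (4·2.0664352 − 2.0629570) / 3 = 2.0675946
I_{2,2} = 2.0675946 + (2.0675946 − 2.0674832)/15 = 2.0676020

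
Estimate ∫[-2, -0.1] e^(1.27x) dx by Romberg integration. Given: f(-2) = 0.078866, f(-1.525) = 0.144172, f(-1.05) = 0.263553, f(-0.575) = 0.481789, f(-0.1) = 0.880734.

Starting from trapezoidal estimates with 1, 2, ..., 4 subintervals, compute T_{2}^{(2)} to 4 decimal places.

T_{0}^{(0)} (trapezoid, 1 panel, h=1.9000): 0.911620
T_{1}^{(0)} (trapezoid, 2 panels, h=0.9500): 0.706185
T_{2}^{(0)} (trapezoid, 4 panels, h=0.4750): 0.650424
T_{1}^{(1)} = 0.706185 + (0.706185 − 0.911620)/3 = 0.637707
T_{2}^{(1)} = 0.650424 + (0.650424 − 0.706185)/3 = 0.631837
T_{2}^{(2)} = 0.631837 + (0.631837 − 0.637707)/15 = 0.631446

0.6314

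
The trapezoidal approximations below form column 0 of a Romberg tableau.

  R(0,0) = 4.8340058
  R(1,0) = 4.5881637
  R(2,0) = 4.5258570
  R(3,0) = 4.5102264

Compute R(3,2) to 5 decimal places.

Richardson extrapolation on the trapezoidal column (denominator 4−1=3):
R(2,1) = 4.5258570 + (4.5258570 − 4.5881637)/3 = 4.5050881
R(3,1) = 4.5102264 + (4.5102264 − 4.5258570)/3 = 4.5050162
R(3,2) = 4.5050162 + (4.5050162 − 4.5050881)/15 = 4.5050114

4.50501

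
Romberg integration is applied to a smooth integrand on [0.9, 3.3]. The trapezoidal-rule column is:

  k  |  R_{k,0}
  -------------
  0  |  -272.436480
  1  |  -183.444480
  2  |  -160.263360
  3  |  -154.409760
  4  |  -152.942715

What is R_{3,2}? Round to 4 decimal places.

-152.4534

Richardson extrapolation on the trapezoidal column (denominator 4−1=3):
R_{2,1} = (4·(-160.263360) − (-183.444480)) / 3 = -152.536320
R_{3,1} = -154.409760 + (-154.409760 − (-160.263360))/3 = -152.458560
R_{3,2} = (16·(-152.458560) − (-152.536320)) / 15 = -152.453376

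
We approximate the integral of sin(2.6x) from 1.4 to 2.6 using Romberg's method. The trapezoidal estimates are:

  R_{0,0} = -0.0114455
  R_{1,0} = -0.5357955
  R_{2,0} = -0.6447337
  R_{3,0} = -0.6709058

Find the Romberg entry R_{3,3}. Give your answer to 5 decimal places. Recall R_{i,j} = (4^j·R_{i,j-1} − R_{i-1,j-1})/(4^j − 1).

Richardson extrapolation on the trapezoidal column (denominator 4−1=3):
R_{1,1} = -0.5357955 + (-0.5357955 − (-0.0114455))/3 = -0.7105788
R_{2,1} = -0.6447337 + (-0.6447337 − (-0.5357955))/3 = -0.6810464
R_{3,1} = (4·(-0.6709058) − (-0.6447337)) / 3 = -0.6796298
R_{2,2} = -0.6810464 + (-0.6810464 − (-0.7105788))/15 = -0.6790776
R_{3,2} = (16·(-0.6796298) − (-0.6810464)) / 15 = -0.6795354
R_{3,3} = -0.6795354 + (-0.6795354 − (-0.6790776))/63 = -0.6795427

-0.67954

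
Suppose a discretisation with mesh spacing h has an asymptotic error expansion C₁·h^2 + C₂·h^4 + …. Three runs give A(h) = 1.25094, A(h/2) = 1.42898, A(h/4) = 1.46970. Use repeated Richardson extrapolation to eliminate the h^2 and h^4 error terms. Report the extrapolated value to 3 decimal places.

1.483

First eliminate the h^2 term (factor 2^2 = 4):
  B₁ = (4·1.42898 − 1.25094)/3 = 1.48833
  B₂ = (4·1.46970 − 1.42898)/3 = 1.48327
Then eliminate the h^4 term (factor 2^4 = 16):
  (16·1.48327 − 1.48833)/15 = 1.48293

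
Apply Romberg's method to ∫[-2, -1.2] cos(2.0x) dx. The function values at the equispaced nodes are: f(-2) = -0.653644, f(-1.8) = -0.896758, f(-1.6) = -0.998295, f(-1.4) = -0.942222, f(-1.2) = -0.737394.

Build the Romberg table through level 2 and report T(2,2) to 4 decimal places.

-0.7161

T(0,0) (trapezoid, 1 panel, h=0.8000): -0.556415
T(1,0) (trapezoid, 2 panels, h=0.4000): -0.677526
T(2,0) (trapezoid, 4 panels, h=0.2000): -0.706559
T(1,1) = -0.677526 + (-0.677526 − (-0.556415))/3 = -0.717896
T(2,1) = -0.706559 + (-0.706559 − (-0.677526))/3 = -0.716237
T(2,2) = -0.716237 + (-0.716237 − (-0.717896))/15 = -0.716126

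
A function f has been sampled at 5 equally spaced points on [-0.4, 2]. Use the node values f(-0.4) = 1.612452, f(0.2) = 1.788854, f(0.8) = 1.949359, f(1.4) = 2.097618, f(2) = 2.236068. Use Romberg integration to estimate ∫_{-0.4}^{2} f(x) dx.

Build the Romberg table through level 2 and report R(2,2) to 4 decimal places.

4.6586

R(0,0) (trapezoid, 1 panel, h=2.4000): 4.618224
R(1,0) (trapezoid, 2 panels, h=1.2000): 4.648343
R(2,0) (trapezoid, 4 panels, h=0.6000): 4.656055
R(1,1) = 4.648343 + (4.648343 − 4.618224)/3 = 4.658383
R(2,1) = 4.656055 + (4.656055 − 4.648343)/3 = 4.658626
R(2,2) = 4.658626 + (4.658626 − 4.658383)/15 = 4.658642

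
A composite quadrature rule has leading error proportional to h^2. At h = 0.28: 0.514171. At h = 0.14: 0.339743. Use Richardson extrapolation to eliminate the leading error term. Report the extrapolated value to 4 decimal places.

0.2816

The leading error scales as h^2; refining by a factor of 2 reduces it by 2^2 = 4.
Extrapolated value = (4·A(h/2) − A(h)) / (4 − 1)
= (4·0.339743 − 0.514171) / 3
= 0.844801 / 3 = 0.281600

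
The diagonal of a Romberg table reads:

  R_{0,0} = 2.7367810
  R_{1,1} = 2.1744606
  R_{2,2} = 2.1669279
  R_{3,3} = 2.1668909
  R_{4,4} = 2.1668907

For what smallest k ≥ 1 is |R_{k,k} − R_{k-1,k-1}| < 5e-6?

k = 4

|R_{1,1} − R_{0,0}| = 0.5623204 ≥ 5e-6
|R_{2,2} − R_{1,1}| = 0.0075327 ≥ 5e-6
|R_{3,3} − R_{2,2}| = 0.0000370 ≥ 5e-6
|R_{4,4} − R_{3,3}| = 0.0000002 < 5e-6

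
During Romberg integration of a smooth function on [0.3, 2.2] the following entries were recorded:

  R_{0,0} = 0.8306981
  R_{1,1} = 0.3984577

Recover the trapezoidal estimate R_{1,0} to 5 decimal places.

From R_{1,1} = (4·R_{1,0} − R_{0,0})/3, solve for R_{1,0}:
4·R_{1,0} = 3·0.3984577 + 0.8306981 = 2.0260712
R_{1,0} = 0.5065178

0.50652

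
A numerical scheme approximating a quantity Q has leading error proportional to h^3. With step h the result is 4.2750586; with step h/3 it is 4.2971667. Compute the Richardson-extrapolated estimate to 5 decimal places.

Extrapolated value = (27·A(h/3) − A(h)) / (27 − 1)
= (27·4.2971667 − 4.2750586) / 26
= 111.7484423 / 26 = 4.2980170

4.29802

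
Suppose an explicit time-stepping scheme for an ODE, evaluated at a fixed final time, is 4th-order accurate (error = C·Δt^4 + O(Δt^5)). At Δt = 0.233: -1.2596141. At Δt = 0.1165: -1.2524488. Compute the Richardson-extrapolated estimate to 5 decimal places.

The leading error scales as Δt^4; refining by a factor of 2 reduces it by 2^4 = 16.
Extrapolated value = (16·A(Δt/2) − A(Δt)) / (16 − 1)
= (16·(-1.2524488) − (-1.2596141)) / 15
= -18.7795667 / 15 = -1.2519711

-1.25197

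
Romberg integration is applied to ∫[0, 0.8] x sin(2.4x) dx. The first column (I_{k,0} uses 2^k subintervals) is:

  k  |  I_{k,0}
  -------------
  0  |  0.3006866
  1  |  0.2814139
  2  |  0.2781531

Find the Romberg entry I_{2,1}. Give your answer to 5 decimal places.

0.27707

Richardson extrapolation on the trapezoidal column (denominator 4−1=3):
I_{2,1} = (4·0.2781531 − 0.2814139) / 3 = 0.2770662
(Column j=1 coincides with Simpson's rule on the same nodes.)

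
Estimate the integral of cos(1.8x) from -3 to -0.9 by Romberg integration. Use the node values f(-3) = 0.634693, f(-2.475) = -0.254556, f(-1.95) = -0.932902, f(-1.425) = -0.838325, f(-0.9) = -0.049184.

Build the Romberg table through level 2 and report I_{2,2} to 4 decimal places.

-0.9816

I_{0,0} (trapezoid, 1 panel, h=2.1000): 0.614784
I_{1,0} (trapezoid, 2 panels, h=1.0500): -0.672155
I_{2,0} (trapezoid, 4 panels, h=0.5250): -0.909840
I_{1,1} = -0.672155 + (-0.672155 − 0.614784)/3 = -1.101135
I_{2,1} = -0.909840 + (-0.909840 − (-0.672155))/3 = -0.989068
I_{2,2} = -0.989068 + (-0.989068 − (-1.101135))/15 = -0.981597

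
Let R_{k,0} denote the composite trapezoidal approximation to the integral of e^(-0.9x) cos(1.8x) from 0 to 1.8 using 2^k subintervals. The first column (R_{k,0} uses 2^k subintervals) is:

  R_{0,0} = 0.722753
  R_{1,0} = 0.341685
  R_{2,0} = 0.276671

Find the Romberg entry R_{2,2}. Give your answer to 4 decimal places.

0.2577

Richardson extrapolation on the trapezoidal column (denominator 4−1=3):
R_{1,1} = (4·0.341685 − 0.722753) / 3 = 0.214662
R_{2,1} = 0.276671 + (0.276671 − 0.341685)/3 = 0.255000
R_{2,2} = 0.255000 + (0.255000 − 0.214662)/15 = 0.257689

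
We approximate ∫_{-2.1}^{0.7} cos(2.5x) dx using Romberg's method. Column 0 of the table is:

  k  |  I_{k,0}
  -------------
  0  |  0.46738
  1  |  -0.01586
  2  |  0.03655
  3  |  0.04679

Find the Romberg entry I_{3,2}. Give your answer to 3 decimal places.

0.050

Richardson extrapolation on the trapezoidal column (denominator 4−1=3):
I_{2,1} = 0.03655 + (0.03655 − (-0.01586))/3 = 0.05402
I_{3,1} = 0.04679 + (0.04679 − 0.03655)/3 = 0.05020
I_{3,2} = 0.05020 + (0.05020 − 0.05402)/15 = 0.04995
(Column j=1 coincides with Simpson's rule on the same nodes.)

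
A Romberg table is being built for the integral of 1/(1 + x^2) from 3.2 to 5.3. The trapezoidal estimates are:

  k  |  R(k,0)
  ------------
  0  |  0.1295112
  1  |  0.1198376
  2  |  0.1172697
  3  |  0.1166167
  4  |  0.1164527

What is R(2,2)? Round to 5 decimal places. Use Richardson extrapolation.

0.11640

Richardson extrapolation on the trapezoidal column (denominator 4−1=3):
R(1,1) = 0.1198376 + (0.1198376 − 0.1295112)/3 = 0.1166131
R(2,1) = 0.1172697 + (0.1172697 − 0.1198376)/3 = 0.1164137
R(2,2) = (16·0.1164137 − 0.1166131) / 15 = 0.1164004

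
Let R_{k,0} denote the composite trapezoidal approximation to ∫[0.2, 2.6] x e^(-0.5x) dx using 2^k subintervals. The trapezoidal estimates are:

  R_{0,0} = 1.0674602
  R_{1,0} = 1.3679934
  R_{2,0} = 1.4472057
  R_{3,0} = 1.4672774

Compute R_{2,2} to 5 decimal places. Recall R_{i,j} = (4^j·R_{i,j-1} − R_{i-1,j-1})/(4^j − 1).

Richardson extrapolation on the trapezoidal column (denominator 4−1=3):
R_{1,1} = 1.3679934 + (1.3679934 − 1.0674602)/3 = 1.4681711
R_{2,1} = 1.4472057 + (1.4472057 − 1.3679934)/3 = 1.4736098
R_{2,2} = 1.4736098 + (1.4736098 − 1.4681711)/15 = 1.4739724

1.47397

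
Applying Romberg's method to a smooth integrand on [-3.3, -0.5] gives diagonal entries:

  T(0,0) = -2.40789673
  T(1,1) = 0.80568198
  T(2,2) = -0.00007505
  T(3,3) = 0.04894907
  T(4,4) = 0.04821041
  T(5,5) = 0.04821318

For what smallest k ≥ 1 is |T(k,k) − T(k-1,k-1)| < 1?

|T(1,1) − T(0,0)| = 3.21357871 ≥ 1
|T(2,2) − T(1,1)| = 0.80575703 < 1

k = 2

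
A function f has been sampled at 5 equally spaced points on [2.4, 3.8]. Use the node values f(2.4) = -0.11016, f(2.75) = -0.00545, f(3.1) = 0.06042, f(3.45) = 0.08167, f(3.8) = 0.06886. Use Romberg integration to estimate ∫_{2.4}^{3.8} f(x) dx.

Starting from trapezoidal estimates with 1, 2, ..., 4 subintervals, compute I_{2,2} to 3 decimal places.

0.045

I_{0,0} (trapezoid, 1 panel, h=1.4000): -0.02891
I_{1,0} (trapezoid, 2 panels, h=0.7000): 0.02784
I_{2,0} (trapezoid, 4 panels, h=0.3500): 0.04060
I_{1,1} = 0.02784 + (0.02784 − (-0.02891))/3 = 0.04676
I_{2,1} = 0.04060 + (0.04060 − 0.02784)/3 = 0.04485
I_{2,2} = 0.04485 + (0.04485 − 0.04676)/15 = 0.04472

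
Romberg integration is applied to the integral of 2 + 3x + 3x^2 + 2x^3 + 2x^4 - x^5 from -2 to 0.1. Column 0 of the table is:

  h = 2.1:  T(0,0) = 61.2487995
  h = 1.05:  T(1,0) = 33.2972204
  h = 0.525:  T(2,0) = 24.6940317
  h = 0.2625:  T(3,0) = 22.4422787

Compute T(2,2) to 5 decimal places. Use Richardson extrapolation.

21.68272

T(1,1) = (4·33.2972204 − 61.2487995) / 3 = 23.9800274
T(2,1) = 24.6940317 + (24.6940317 − 33.2972204)/3 = 21.8263021
T(2,2) = (16·21.8263021 − 23.9800274) / 15 = 21.6827204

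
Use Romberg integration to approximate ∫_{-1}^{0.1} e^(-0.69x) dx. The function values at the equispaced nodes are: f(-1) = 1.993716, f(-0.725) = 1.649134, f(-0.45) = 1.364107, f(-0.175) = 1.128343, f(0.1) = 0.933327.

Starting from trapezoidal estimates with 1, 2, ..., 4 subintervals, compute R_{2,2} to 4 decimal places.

1.5368

R_{0,0} (trapezoid, 1 panel, h=1.1000): 1.609874
R_{1,0} (trapezoid, 2 panels, h=0.5500): 1.555196
R_{2,0} (trapezoid, 4 panels, h=0.2750): 1.541404
R_{1,1} = 1.555196 + (1.555196 − 1.609874)/3 = 1.536970
R_{2,1} = 1.541404 + (1.541404 − 1.555196)/3 = 1.536807
R_{2,2} = 1.536807 + (1.536807 − 1.536970)/15 = 1.536796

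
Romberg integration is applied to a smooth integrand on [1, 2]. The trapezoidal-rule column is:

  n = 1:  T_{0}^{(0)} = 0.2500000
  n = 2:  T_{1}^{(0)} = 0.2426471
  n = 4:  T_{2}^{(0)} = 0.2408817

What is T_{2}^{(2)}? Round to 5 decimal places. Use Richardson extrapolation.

0.24030

Richardson extrapolation on the trapezoidal column (denominator 4−1=3):
T_{1}^{(1)} = 0.2426471 + (0.2426471 − 0.2500000)/3 = 0.2401961
T_{2}^{(1)} = 0.2408817 + (0.2408817 − 0.2426471)/3 = 0.2402932
T_{2}^{(2)} = (16·0.2402932 − 0.2401961) / 15 = 0.2402997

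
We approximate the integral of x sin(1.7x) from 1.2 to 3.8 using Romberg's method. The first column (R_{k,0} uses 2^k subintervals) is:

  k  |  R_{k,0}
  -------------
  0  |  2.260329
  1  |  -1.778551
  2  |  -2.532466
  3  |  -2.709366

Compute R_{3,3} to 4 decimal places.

R_{1,1} = (4·(-1.778551) − 2.260329) / 3 = -3.124844
R_{2,1} = -2.532466 + (-2.532466 − (-1.778551))/3 = -2.783771
R_{3,1} = (4·(-2.709366) − (-2.532466)) / 3 = -2.768333
R_{2,2} = -2.783771 + (-2.783771 − (-3.124844))/15 = -2.761033
R_{3,2} = -2.768333 + (-2.768333 − (-2.783771))/15 = -2.767304
R_{3,3} = (64·(-2.767304) − (-2.761033)) / 63 = -2.767404

-2.7674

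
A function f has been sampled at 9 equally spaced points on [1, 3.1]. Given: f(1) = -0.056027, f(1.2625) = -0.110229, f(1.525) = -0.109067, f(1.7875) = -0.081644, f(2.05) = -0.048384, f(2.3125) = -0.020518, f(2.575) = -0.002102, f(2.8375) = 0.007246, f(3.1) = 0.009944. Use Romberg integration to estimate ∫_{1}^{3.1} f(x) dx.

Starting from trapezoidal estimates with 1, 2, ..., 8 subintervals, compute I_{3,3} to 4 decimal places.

I_{0,0} (trapezoid, 1 panel, h=2.1000): -0.048387
I_{1,0} (trapezoid, 2 panels, h=1.0500): -0.074997
I_{2,0} (trapezoid, 4 panels, h=0.5250): -0.095862
I_{3,0} (trapezoid, 8 panels, h=0.2625): -0.101782
I_{1,1} = -0.074997 + (-0.074997 − (-0.048387))/3 = -0.083867
I_{2,1} = -0.095862 + (-0.095862 − (-0.074997))/3 = -0.102817
I_{3,1} = -0.101782 + (-0.101782 − (-0.095862))/3 = -0.103755
I_{2,2} = -0.102817 + (-0.102817 − (-0.083867))/15 = -0.104080
I_{3,2} = -0.103755 + (-0.103755 − (-0.102817))/15 = -0.103818
I_{3,3} = -0.103818 + (-0.103818 − (-0.104080))/63 = -0.103814

-0.1038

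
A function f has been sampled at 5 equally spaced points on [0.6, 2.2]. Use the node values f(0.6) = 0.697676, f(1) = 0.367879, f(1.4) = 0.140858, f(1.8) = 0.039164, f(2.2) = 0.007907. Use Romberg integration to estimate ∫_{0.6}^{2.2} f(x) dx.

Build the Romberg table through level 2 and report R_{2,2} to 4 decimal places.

R_{0,0} (trapezoid, 1 panel, h=1.6000): 0.564466
R_{1,0} (trapezoid, 2 panels, h=0.8000): 0.394920
R_{2,0} (trapezoid, 4 panels, h=0.4000): 0.360277
R_{1,1} = 0.394920 + (0.394920 − 0.564466)/3 = 0.338405
R_{2,1} = 0.360277 + (0.360277 − 0.394920)/3 = 0.348729
R_{2,2} = 0.348729 + (0.348729 − 0.338405)/15 = 0.349417

0.3494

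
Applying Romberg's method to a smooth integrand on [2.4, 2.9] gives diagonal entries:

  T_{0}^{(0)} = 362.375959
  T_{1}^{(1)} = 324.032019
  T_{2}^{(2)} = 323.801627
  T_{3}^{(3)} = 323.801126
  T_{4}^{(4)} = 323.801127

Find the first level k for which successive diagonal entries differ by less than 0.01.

|T_{1}^{(1)} − T_{0}^{(0)}| = 38.343940 ≥ 0.01
|T_{2}^{(2)} − T_{1}^{(1)}| = 0.230392 ≥ 0.01
|T_{3}^{(3)} − T_{2}^{(2)}| = 0.000501 < 0.01

k = 3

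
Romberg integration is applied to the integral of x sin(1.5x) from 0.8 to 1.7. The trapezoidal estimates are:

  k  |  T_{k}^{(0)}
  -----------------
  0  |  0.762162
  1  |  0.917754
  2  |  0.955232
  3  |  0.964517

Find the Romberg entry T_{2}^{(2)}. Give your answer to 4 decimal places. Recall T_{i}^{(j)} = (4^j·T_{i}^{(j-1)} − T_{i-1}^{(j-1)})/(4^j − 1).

Richardson extrapolation on the trapezoidal column (denominator 4−1=3):
T_{1}^{(1)} = (4·0.917754 − 0.762162) / 3 = 0.969618
T_{2}^{(1)} = (4·0.955232 − 0.917754) / 3 = 0.967725
T_{2}^{(2)} = (16·0.967725 − 0.969618) / 15 = 0.967599

0.9676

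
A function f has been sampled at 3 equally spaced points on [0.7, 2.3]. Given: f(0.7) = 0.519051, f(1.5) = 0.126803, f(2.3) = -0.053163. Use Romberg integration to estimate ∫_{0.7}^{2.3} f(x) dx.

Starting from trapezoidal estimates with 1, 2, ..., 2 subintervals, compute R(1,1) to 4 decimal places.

0.2595

R(0,0) (trapezoid, 1 panel, h=1.6000): 0.372710
R(1,0) (trapezoid, 2 panels, h=0.8000): 0.287798
R(1,1) = 0.287798 + (0.287798 − 0.372710)/3 = 0.259494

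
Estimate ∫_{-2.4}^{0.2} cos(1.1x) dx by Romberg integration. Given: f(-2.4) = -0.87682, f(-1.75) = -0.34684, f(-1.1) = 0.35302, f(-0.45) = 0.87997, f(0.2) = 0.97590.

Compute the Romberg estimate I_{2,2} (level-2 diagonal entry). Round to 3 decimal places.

0.635

I_{0,0} (trapezoid, 1 panel, h=2.6000): 0.12880
I_{1,0} (trapezoid, 2 panels, h=1.3000): 0.52333
I_{2,0} (trapezoid, 4 panels, h=0.6500): 0.60820
I_{1,1} = 0.52333 + (0.52333 − 0.12880)/3 = 0.65484
I_{2,1} = 0.60820 + (0.60820 − 0.52333)/3 = 0.63649
I_{2,2} = 0.63649 + (0.63649 − 0.65484)/15 = 0.63527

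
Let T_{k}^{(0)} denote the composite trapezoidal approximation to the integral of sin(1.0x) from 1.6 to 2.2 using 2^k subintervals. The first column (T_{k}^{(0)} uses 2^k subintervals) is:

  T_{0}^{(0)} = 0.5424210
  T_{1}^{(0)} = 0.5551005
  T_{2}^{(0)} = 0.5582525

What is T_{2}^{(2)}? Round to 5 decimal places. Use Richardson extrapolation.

Richardson extrapolation on the trapezoidal column (denominator 4−1=3):
T_{1}^{(1)} = 0.5551005 + (0.5551005 − 0.5424210)/3 = 0.5593270
T_{2}^{(1)} = 0.5582525 + (0.5582525 − 0.5551005)/3 = 0.5593032
T_{2}^{(2)} = 0.5593032 + (0.5593032 − 0.5593270)/15 = 0.5593016

0.55930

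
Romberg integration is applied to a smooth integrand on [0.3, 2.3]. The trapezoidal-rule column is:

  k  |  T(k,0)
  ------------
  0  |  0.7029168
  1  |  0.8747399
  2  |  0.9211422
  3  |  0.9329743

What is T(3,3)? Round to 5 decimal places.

0.93694

Richardson extrapolation on the trapezoidal column (denominator 4−1=3):
T(1,1) = 0.8747399 + (0.8747399 − 0.7029168)/3 = 0.9320143
T(2,1) = 0.9211422 + (0.9211422 − 0.8747399)/3 = 0.9366096
T(3,1) = 0.9329743 + (0.9329743 − 0.9211422)/3 = 0.9369183
T(2,2) = 0.9366096 + (0.9366096 − 0.9320143)/15 = 0.9369160
T(3,2) = (16·0.9369183 − 0.9366096) / 15 = 0.9369389
T(3,3) = 0.9369389 + (0.9369389 − 0.9369160)/63 = 0.9369393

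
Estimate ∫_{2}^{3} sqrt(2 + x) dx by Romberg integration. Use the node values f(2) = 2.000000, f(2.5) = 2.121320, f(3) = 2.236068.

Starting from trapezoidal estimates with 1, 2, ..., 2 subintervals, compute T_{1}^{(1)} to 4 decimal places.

2.1202

T_{0}^{(0)} (trapezoid, 1 panel, h=1.0000): 2.118034
T_{1}^{(0)} (trapezoid, 2 panels, h=0.5000): 2.119677
T_{1}^{(1)} = 2.119677 + (2.119677 − 2.118034)/3 = 2.120225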